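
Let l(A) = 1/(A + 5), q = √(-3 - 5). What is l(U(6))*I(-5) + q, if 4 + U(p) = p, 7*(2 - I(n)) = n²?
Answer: -11/49 + 2*I*√2 ≈ -0.22449 + 2.8284*I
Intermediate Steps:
I(n) = 2 - n²/7
U(p) = -4 + p
q = 2*I*√2 (q = √(-8) = 2*I*√2 ≈ 2.8284*I)
l(A) = 1/(5 + A)
l(U(6))*I(-5) + q = (2 - ⅐*(-5)²)/(5 + (-4 + 6)) + 2*I*√2 = (2 - ⅐*25)/(5 + 2) + 2*I*√2 = (2 - 25/7)/7 + 2*I*√2 = (⅐)*(-11/7) + 2*I*√2 = -11/49 + 2*I*√2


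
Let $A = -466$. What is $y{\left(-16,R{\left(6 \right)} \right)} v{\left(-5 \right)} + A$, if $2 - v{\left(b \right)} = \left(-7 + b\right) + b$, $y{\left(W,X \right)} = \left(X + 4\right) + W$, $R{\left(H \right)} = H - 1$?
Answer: $-599$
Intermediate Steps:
$R{\left(H \right)} = -1 + H$
$y{\left(W,X \right)} = 4 + W + X$ ($y{\left(W,X \right)} = \left(4 + X\right) + W = 4 + W + X$)
$v{\left(b \right)} = 9 - 2 b$ ($v{\left(b \right)} = 2 - \left(\left(-7 + b\right) + b\right) = 2 - \left(-7 + 2 b\right) = 9 - 2 b$)
$y{\left(-16,R{\left(6 \right)} \right)} v{\left(-5 \right)} + A = \left(4 - 16 + \left(-1 + 6\right)\right) \left(9 - -10\right) - 466 = \left(4 - 16 + 5\right) \left(9 + 10\right) - 466 = \left(-7\right) 19 - 466 = -133 - 466 = -599$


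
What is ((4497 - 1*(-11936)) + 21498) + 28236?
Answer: 66167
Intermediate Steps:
((4497 - 1*(-11936)) + 21498) + 28236 = ((4497 + 11936) + 21498) + 28236 = (16433 + 21498) + 28236 = 37931 + 28236 = 66167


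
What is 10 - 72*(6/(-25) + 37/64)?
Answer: -2869/200 ≈ -14.345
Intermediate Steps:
10 - 72*(6/(-25) + 37/64) = 10 - 72*(6*(-1/25) + 37*(1/64)) = 10 - 72*(-6/25 + 37/64) = 10 - 72*541/1600 = 10 - 4869/200 = -2869/200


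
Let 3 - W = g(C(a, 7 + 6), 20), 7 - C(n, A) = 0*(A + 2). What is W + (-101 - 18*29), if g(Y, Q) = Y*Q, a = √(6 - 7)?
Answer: -760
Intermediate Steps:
a = I (a = √(-1) = I ≈ 1.0*I)
C(n, A) = 7 (C(n, A) = 7 - 0*(A + 2) = 7 - 0*(2 + A) = 7 - 1*0 = 7 + 0 = 7)
g(Y, Q) = Q*Y
W = -137 (W = 3 - 20*7 = 3 - 1*140 = 3 - 140 = -137)
W + (-101 - 18*29) = -137 + (-101 - 18*29) = -137 + (-101 - 522) = -137 - 623 = -760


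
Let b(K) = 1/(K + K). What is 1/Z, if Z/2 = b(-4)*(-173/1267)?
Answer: 5068/173 ≈ 29.295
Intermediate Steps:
b(K) = 1/(2*K)
Z = 173/5068 (Z = 2*(((½)/(-4))*(-173/1267)) = 2*(((½)*(-¼))*(-173*1/1267)) = 2*(-⅛*(-173/1267)) = 2*(173/10136) = 173/5068 ≈ 0.034136)
1/Z = 1/(173/5068) = 5068/173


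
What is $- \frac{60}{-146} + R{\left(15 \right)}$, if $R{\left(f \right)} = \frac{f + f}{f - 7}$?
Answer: $\frac{1215}{292} \approx 4.161$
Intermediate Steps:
$R{\left(f \right)} = \frac{2 f}{-7 + f}$
$- \frac{60}{-146} + R{\left(15 \right)} = - \frac{60}{-146} + 2 \cdot 15 \frac{1}{-7 + 15} = \left(-60\right) \left(- \frac{1}{146}\right) + 2 \cdot 15 \cdot \frac{1}{8} = \frac{30}{73} + 2 \cdot 15 \cdot \frac{1}{8} = \frac{30}{73} + \frac{15}{4} = \frac{1215}{292}$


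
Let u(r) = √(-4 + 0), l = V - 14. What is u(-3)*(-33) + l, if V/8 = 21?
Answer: 154 - 66*I ≈ 154.0 - 66.0*I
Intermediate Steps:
V = 168 (V = 8*21 = 168)
l = 154 (l = 168 - 14 = 154)
u(r) = 2*I (u(r) = √(-4) = 2*I)
u(-3)*(-33) + l = (2*I)*(-33) + 154 = -66*I + 154 = 154 - 66*I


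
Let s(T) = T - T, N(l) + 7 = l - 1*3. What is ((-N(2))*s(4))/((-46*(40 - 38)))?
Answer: 0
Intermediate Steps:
N(l) = -10 + l (N(l) = -7 + (l - 1*3) = -7 + (l - 3) = -7 + (-3 + l) = -10 + l)
s(T) = 0
((-N(2))*s(4))/((-46*(40 - 38))) = (-(-10 + 2)*0)/((-46*(40 - 38))) = (-1*(-8)*0)/((-46*2)) = (8*0)/(-92) = 0*(-1/92) = 0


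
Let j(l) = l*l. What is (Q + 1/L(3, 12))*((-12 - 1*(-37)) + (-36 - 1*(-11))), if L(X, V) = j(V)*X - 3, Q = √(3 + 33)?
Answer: 0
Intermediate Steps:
Q = 6 (Q = √36 = 6)
j(l) = l²
L(X, V) = -3 + X*V² (L(X, V) = V²*X - 3 = X*V² - 3 = -3 + X*V²)
(Q + 1/L(3, 12))*((-12 - 1*(-37)) + (-36 - 1*(-11))) = (6 + 1/(-3 + 3*12²))*((-12 - 1*(-37)) + (-36 - 1*(-11))) = (6 + 1/(-3 + 3*144))*((-12 + 37) + (-36 + 11)) = (6 + 1/(-3 + 432))*(25 - 25) = (6 + 1/429)*0 = (2575/429)*0 = 0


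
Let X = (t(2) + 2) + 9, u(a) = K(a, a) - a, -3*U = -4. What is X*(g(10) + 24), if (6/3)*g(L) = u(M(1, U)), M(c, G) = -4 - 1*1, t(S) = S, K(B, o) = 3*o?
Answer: 247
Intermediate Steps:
U = 4/3 (U = -1/3*(-4) = 4/3 ≈ 1.3333)
M(c, G) = -5 (M(c, G) = -4 - 1 = -5)
u(a) = 2*a (u(a) = 3*a - a = 2*a)
g(L) = -5 (g(L) = (2*(-5))/2 = (1/2)*(-10) = -5)
X = 13 (X = (2 + 2) + 9 = 4 + 9 = 13)
X*(g(10) + 24) = 13*(-5 + 24) = 13*19 = 247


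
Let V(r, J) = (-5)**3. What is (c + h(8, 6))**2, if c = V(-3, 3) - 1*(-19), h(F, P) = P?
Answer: 10000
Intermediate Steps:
V(r, J) = -125
c = -106 (c = -125 - 1*(-19) = -125 + 19 = -106)
(c + h(8, 6))**2 = (-106 + 6)**2 = (-100)**2 = 10000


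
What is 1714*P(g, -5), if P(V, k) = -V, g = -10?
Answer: 17140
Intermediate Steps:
1714*P(g, -5) = 1714*(-1*(-10)) = 1714*10 = 17140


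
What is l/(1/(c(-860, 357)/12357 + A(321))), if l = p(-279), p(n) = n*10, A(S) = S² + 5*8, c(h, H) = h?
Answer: -394869027670/1373 ≈ -2.8760e+8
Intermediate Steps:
A(S) = 40 + S² (A(S) = S² + 40 = 40 + S²)
p(n) = 10*n
l = -2790 (l = 10*(-279) = -2790)
l/(1/(c(-860, 357)/12357 + A(321))) = -(152960200/1373 + 287484390) = -2790/(1/(-860*1/12357 + (40 + 103041))) = -2790/(1/(-860/12357 + 103081)) = -2790/(1/(1273771057/12357)) = -2790/12357/1273771057 = -2790*1273771057/12357 = -394869027670/1373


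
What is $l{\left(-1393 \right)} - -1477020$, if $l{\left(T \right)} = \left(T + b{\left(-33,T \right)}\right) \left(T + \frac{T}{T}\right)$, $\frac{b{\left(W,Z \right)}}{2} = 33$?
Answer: $3324204$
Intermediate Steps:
$b{\left(W,Z \right)} = 66$ ($b{\left(W,Z \right)} = 2 \cdot 33 = 66$)
$l{\left(T \right)} = \left(1 + T\right) \left(66 + T\right)$ ($l{\left(T \right)} = \left(T + 66\right) \left(T + \frac{T}{T}\right) = \left(66 + T\right) \left(T + 1\right) = \left(66 + T\right) \left(1 + T\right) = \left(1 + T\right) \left(66 + T\right)$)
$l{\left(-1393 \right)} - -1477020 = \left(66 + \left(-1393\right)^{2} + 67 \left(-1393\right)\right) - -1477020 = \left(66 + 1940449 - 93331\right) + 1477020 = 1847184 + 1477020 = 3324204$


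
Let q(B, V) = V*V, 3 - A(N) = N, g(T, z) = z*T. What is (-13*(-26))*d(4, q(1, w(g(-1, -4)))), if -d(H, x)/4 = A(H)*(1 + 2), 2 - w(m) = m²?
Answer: 4056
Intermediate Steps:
g(T, z) = T*z
w(m) = 2 - m²
A(N) = 3 - N
q(B, V) = V²
d(H, x) = -36 + 12*H (d(H, x) = -4*(3 - H)*(1 + 2) = -4*(3 - H)*3 = -4*(9 - 3*H) = -36 + 12*H)
(-13*(-26))*d(4, q(1, w(g(-1, -4)))) = (-13*(-26))*(-36 + 12*4) = 338*(-36 + 48) = 338*12 = 4056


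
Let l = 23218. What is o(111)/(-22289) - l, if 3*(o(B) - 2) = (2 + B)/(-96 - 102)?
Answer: -307398566263/13239666 ≈ -23218.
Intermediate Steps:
o(B) = 593/297 - B/594 (o(B) = 2 + ((2 + B)/(-96 - 102))/3 = 2 + ((2 + B)/(-198))/3 = 2 + ((2 + B)*(-1/198))/3 = 2 + (-1/99 - B/198)/3 = 2 + (-1/297 - B/594) = 593/297 - B/594)
o(111)/(-22289) - l = (593/297 - 1/594*111)/(-22289) - 1*23218 = (593/297 - 37/198)*(-1/22289) - 23218 = (1075/594)*(-1/22289) - 23218 = -1075/13239666 - 23218 = -307398566263/13239666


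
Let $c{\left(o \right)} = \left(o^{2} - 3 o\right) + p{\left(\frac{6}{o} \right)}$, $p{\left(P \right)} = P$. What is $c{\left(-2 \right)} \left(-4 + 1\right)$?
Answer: $-21$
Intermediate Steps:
$c{\left(o \right)} = o^{2} - 3 o + \frac{6}{o}$ ($c{\left(o \right)} = \left(o^{2} - 3 o\right) + \frac{6}{o} = o^{2} - 3 o + \frac{6}{o}$)
$c{\left(-2 \right)} \left(-4 + 1\right) = \frac{6 + \left(-2\right)^{2} \left(-3 - 2\right)}{-2} \left(-4 + 1\right) = - \frac{6 + 4 \left(-5\right)}{2} \left(-3\right) = - \frac{6 - 20}{2} \left(-3\right) = \left(- \frac{1}{2}\right) \left(-14\right) \left(-3\right) = 7 \left(-3\right) = -21$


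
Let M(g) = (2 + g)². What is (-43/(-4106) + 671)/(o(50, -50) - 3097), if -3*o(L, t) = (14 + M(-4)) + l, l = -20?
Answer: -8265507/38140634 ≈ -0.21671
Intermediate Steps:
o(L, t) = ⅔ (o(L, t) = -((14 + (2 - 4)²) - 20)/3 = -((14 + (-2)²) - 20)/3 = -((14 + 4) - 20)/3 = -(18 - 20)/3 = -⅓*(-2) = ⅔)
(-43/(-4106) + 671)/(o(50, -50) - 3097) = (-43/(-4106) + 671)/(⅔ - 3097) = (-43*(-1/4106) + 671)/(-9289/3) = (43/4106 + 671)*(-3/9289) = (2755169/4106)*(-3/9289) = -8265507/38140634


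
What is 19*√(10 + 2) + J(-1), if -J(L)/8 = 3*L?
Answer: 24 + 38*√3 ≈ 89.818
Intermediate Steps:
J(L) = -24*L
19*√(10 + 2) + J(-1) = 19*√(10 + 2) - 24*(-1) = 19*√12 + 24 = 19*(2*√3) + 24 = 38*√3 + 24 = 24 + 38*√3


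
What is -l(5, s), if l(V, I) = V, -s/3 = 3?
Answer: -5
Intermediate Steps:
s = -9 (s = -3*3 = -9)
-l(5, s) = -1*5 = -5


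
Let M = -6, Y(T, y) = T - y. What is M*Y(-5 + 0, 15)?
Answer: 120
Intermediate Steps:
M*Y(-5 + 0, 15) = -6*((-5 + 0) - 1*15) = -6*(-5 - 15) = -6*(-20) = 120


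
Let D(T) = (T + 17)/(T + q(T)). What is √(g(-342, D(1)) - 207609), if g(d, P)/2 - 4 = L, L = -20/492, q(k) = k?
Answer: I*√3140796759/123 ≈ 455.63*I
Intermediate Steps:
D(T) = (17 + T)/(2*T) (D(T) = (T + 17)/(T + T) = (17 + T)/((2*T)) = (17 + T)*(1/(2*T)) = (17 + T)/(2*T))
L = -5/123 (L = -20*1/492 = -5/123 ≈ -0.040650)
g(d, P) = 974/123 (g(d, P) = 8 + 2*(-5/123) = 8 - 10/123 = 974/123)
√(g(-342, D(1)) - 207609) = √(974/123 - 207609) = √(-25534933/123) = I*√3140796759/123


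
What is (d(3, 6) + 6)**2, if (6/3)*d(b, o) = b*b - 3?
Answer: 81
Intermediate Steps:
d(b, o) = -3/2 + b**2/2 (d(b, o) = (b*b - 3)/2 = (b**2 - 3)/2 = (-3 + b**2)/2 = -3/2 + b**2/2)
(d(3, 6) + 6)**2 = ((-3/2 + (1/2)*3**2) + 6)**2 = ((-3/2 + (1/2)*9) + 6)**2 = ((-3/2 + 9/2) + 6)**2 = (3 + 6)**2 = 9**2 = 81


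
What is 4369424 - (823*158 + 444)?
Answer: 4238946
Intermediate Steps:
4369424 - (823*158 + 444) = 4369424 - (130034 + 444) = 4369424 - 1*130478 = 4369424 - 130478 = 4238946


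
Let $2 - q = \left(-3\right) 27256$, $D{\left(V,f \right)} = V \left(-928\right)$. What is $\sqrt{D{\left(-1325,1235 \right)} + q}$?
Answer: $\sqrt{1311370} \approx 1145.2$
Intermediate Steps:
$D{\left(V,f \right)} = - 928 V$
$q = 81770$ ($q = 2 - \left(-3\right) 27256 = 2 - -81768 = 2 + 81768 = 81770$)
$\sqrt{D{\left(-1325,1235 \right)} + q} = \sqrt{\left(-928\right) \left(-1325\right) + 81770} = \sqrt{1229600 + 81770} = \sqrt{1311370}$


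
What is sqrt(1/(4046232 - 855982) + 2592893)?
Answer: sqrt(1055586971347760110)/638050 ≈ 1610.2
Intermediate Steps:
sqrt(1/(4046232 - 855982) + 2592893) = sqrt(1/3190250 + 2592893) = sqrt(8271976893251/3190250) = sqrt(1055586971347760110)/638050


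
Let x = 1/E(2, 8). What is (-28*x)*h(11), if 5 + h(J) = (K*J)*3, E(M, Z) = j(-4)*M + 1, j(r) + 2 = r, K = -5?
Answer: -4760/11 ≈ -432.73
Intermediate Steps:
j(r) = -2 + r
E(M, Z) = 1 - 6*M (E(M, Z) = (-2 - 4)*M + 1 = -6*M + 1 = 1 - 6*M)
h(J) = -5 - 15*J (h(J) = -5 - 5*J*3 = -5 - 15*J)
x = -1/11 (x = 1/(1 - 6*2) = 1/(1 - 12) = 1/(-11) = -1/11 ≈ -0.090909)
(-28*x)*h(11) = (-28*(-1/11))*(-5 - 15*11) = 28*(-5 - 165)/11 = (28/11)*(-170) = -4760/11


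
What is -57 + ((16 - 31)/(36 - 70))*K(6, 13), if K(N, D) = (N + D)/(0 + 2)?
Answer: -3591/68 ≈ -52.809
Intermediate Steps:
K(N, D) = D/2 + N/2 (K(N, D) = (D + N)/2 = (D + N)*(½) = D/2 + N/2)
-57 + ((16 - 31)/(36 - 70))*K(6, 13) = -57 + ((16 - 31)/(36 - 70))*((½)*13 + (½)*6) = -57 + (-15/(-34))*(13/2 + 3) = -57 - 15*(-1/34)*(19/2) = -57 + (15/34)*(19/2) = -57 + 285/68 = -3591/68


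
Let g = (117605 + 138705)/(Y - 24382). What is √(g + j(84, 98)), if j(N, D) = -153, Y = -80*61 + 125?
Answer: I*√137359714127/29137 ≈ 12.72*I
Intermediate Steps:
Y = -4755 (Y = -4880 + 125 = -4755)
g = -256310/29137 (g = (117605 + 138705)/(-4755 - 24382) = 256310/(-29137) = 256310*(-1/29137) = -256310/29137 ≈ -8.7967)
√(g + j(84, 98)) = √(-256310/29137 - 153) = √(-4714271/29137) = I*√137359714127/29137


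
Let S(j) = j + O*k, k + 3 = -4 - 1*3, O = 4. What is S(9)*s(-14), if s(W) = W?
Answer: 434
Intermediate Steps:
k = -10 (k = -3 + (-4 - 1*3) = -3 + (-4 - 3) = -3 - 7 = -10)
S(j) = -40 + j (S(j) = j + 4*(-10) = j - 40 = -40 + j)
S(9)*s(-14) = (-40 + 9)*(-14) = -31*(-14) = 434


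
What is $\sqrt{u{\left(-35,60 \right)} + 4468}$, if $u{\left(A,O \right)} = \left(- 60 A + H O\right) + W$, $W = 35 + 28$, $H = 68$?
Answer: $\sqrt{10711} \approx 103.49$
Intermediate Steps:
$W = 63$
$u{\left(A,O \right)} = 63 - 60 A + 68 O$ ($u{\left(A,O \right)} = \left(- 60 A + 68 O\right) + 63 = 63 - 60 A + 68 O$)
$\sqrt{u{\left(-35,60 \right)} + 4468} = \sqrt{\left(63 - -2100 + 68 \cdot 60\right) + 4468} = \sqrt{\left(63 + 2100 + 4080\right) + 4468} = \sqrt{6243 + 4468} = \sqrt{10711}$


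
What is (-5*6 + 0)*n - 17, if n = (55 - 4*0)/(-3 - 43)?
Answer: 434/23 ≈ 18.870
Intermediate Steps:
n = -55/46 (n = (55 + 0)/(-46) = 55*(-1/46) = -55/46 ≈ -1.1957)
(-5*6 + 0)*n - 17 = (-5*6 + 0)*(-55/46) - 17 = (-30 + 0)*(-55/46) - 17 = -30*(-55/46) - 17 = 825/23 - 17 = 434/23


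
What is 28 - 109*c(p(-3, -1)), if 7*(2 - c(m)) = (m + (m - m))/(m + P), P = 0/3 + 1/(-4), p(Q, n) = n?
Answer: -6214/35 ≈ -177.54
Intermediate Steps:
P = -¼ (P = 0*(⅓) + 1*(-¼) = 0 - ¼ = -¼ ≈ -0.25000)
c(m) = 2 - m/(7*(-¼ + m)) (c(m) = 2 - (m + (m - m))/(7*(m - ¼)) = 2 - (m + 0)/(7*(-¼ + m)) = 2 - m/(7*(-¼ + m)))
28 - 109*c(p(-3, -1)) = 28 - 218*(-7 + 26*(-1))/(7*(-1 + 4*(-1))) = 28 - 218*(-7 - 26)/(7*(-1 - 4)) = 28 - 218*(-33)/(7*(-5)) = 28 - 218*(-1)*(-33)/(7*5) = 28 - 109*66/35 = 28 - 7194/35 = -6214/35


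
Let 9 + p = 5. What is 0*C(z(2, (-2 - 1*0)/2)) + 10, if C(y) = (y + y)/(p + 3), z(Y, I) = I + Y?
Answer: 10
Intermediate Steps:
p = -4 (p = -9 + 5 = -4)
C(y) = -2*y (C(y) = (y + y)/(-4 + 3) = (2*y)/(-1) = (2*y)*(-1) = -2*y)
0*C(z(2, (-2 - 1*0)/2)) + 10 = 0*(-2*((-2 - 1*0)/2 + 2)) + 10 = 0*(-2*((-2 + 0)*(½) + 2)) + 10 = 0*(-2*(-2*½ + 2)) + 10 = 0*(-2*(-1 + 2)) + 10 = 0*(-2*1) + 10 = 0*(-2) + 10 = 0 + 10 = 10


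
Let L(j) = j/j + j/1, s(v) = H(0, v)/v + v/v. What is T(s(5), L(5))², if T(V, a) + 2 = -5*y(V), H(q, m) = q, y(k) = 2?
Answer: 144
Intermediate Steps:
s(v) = 1 (s(v) = 0/v + v/v = 0 + 1 = 1)
L(j) = 1 + j (L(j) = 1 + j*1 = 1 + j)
T(V, a) = -12 (T(V, a) = -2 - 5*2 = -2 - 10 = -12)
T(s(5), L(5))² = (-12)² = 144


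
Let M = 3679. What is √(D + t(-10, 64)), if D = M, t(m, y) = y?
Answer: √3743 ≈ 61.180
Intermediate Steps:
D = 3679
√(D + t(-10, 64)) = √(3679 + 64) = √3743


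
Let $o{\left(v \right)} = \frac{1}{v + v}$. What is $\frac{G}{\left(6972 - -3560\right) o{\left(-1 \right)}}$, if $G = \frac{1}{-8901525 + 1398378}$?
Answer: $\frac{1}{39511572102} \approx 2.5309 \cdot 10^{-11}$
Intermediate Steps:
$o{\left(v \right)} = \frac{1}{2 v}$
$G = - \frac{1}{7503147}$ ($G = \frac{1}{-7503147} = - \frac{1}{7503147} \approx -1.3328 \cdot 10^{-7}$)
$\frac{G}{\left(6972 - -3560\right) o{\left(-1 \right)}} = - \frac{1}{7503147 \left(6972 - -3560\right) \frac{1}{2 \left(-1\right)}} = - \frac{1}{7503147 \left(6972 + 3560\right) \frac{1}{2} \left(-1\right)} = - \frac{1}{7503147 \cdot 10532 \left(- \frac{1}{2}\right)} = - \frac{1}{7503147 \left(-5266\right)} = \left(- \frac{1}{7503147}\right) \left(- \frac{1}{5266}\right) = \frac{1}{39511572102}$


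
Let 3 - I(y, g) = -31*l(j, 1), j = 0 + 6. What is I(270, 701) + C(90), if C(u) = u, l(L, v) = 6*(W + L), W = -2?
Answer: 837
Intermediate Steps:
j = 6
l(L, v) = -12 + 6*L (l(L, v) = 6*(-2 + L) = -12 + 6*L)
I(y, g) = 747 (I(y, g) = 3 - (-31)*(-12 + 6*6) = 3 - (-31)*(-12 + 36) = 3 - (-31)*24 = 3 - 1*(-744) = 3 + 744 = 747)
I(270, 701) + C(90) = 747 + 90 = 837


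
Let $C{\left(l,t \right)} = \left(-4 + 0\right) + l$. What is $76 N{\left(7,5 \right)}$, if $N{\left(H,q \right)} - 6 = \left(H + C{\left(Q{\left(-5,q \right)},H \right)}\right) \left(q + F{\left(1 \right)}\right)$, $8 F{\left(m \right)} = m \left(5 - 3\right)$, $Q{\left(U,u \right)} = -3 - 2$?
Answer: $-342$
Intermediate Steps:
$Q{\left(U,u \right)} = -5$ ($Q{\left(U,u \right)} = -3 - 2 = -5$)
$F{\left(m \right)} = \frac{m}{4}$ ($F{\left(m \right)} = \frac{m \left(5 - 3\right)}{8} = \frac{m 2}{8} = \frac{2 m}{8} = \frac{m}{4}$)
$C{\left(l,t \right)} = -4 + l$
$N{\left(H,q \right)} = 6 + \left(-9 + H\right) \left(\frac{1}{4} + q\right)$ ($N{\left(H,q \right)} = 6 + \left(H - 9\right) \left(q + \frac{1}{4} \cdot 1\right) = 6 + \left(H - 9\right) \left(q + \frac{1}{4}\right) = 6 + \left(-9 + H\right) \left(\frac{1}{4} + q\right)$)
$76 N{\left(7,5 \right)} = 76 \left(\frac{15}{4} - 45 + \frac{1}{4} \cdot 7 + 7 \cdot 5\right) = 76 \left(\frac{15}{4} - 45 + \frac{7}{4} + 35\right) = 76 \left(- \frac{9}{2}\right) = -342$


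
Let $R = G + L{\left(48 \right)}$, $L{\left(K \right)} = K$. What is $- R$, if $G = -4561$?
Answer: $4513$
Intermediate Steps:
$R = -4513$ ($R = -4561 + 48 = -4513$)
$- R = \left(-1\right) \left(-4513\right) = 4513$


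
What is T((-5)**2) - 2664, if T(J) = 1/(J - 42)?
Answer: -45289/17 ≈ -2664.1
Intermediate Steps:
T(J) = 1/(-42 + J)
T((-5)**2) - 2664 = 1/(-42 + (-5)**2) - 2664 = 1/(-42 + 25) - 2664 = 1/(-17) - 2664 = -1/17 - 2664 = -45289/17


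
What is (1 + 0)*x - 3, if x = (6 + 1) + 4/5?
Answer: 24/5 ≈ 4.8000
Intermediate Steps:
x = 39/5 (x = 7 + 4*(1/5) = 7 + 4/5 = 39/5 ≈ 7.8000)
(1 + 0)*x - 3 = (1 + 0)*(39/5) - 3 = 1*(39/5) - 3 = 39/5 - 3 = 24/5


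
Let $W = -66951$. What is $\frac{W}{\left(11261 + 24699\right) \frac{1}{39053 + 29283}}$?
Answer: $- \frac{571895442}{4495} \approx -1.2723 \cdot 10^{5}$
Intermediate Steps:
$\frac{W}{\left(11261 + 24699\right) \frac{1}{39053 + 29283}} = - \frac{66951}{\left(11261 + 24699\right) \frac{1}{39053 + 29283}} = - \frac{66951}{35960 \cdot \frac{1}{68336}} = - \frac{66951}{\frac{4495}{8542}} = \left(-66951\right) \frac{8542}{4495} = - \frac{571895442}{4495}$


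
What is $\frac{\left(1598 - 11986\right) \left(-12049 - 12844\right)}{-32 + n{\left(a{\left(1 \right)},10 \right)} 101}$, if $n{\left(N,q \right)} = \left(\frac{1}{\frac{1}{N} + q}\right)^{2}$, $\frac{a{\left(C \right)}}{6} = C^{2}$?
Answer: $- \frac{240551937241}{28859} \approx -8.3354 \cdot 10^{6}$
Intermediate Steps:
$a{\left(C \right)} = 6 C^{2}$
$n{\left(N,q \right)} = \frac{1}{\left(q + \frac{1}{N}\right)^{2}}$ ($n{\left(N,q \right)} = \left(\frac{1}{q + \frac{1}{N}}\right)^{2} = \frac{1}{\left(q + \frac{1}{N}\right)^{2}}$)
$\frac{\left(1598 - 11986\right) \left(-12049 - 12844\right)}{-32 + n{\left(a{\left(1 \right)},10 \right)} 101} = \frac{\left(1598 - 11986\right) \left(-12049 - 12844\right)}{-32 + \frac{\left(6 \cdot 1^{2}\right)^{2}}{\left(1 + 6 \cdot 1^{2} \cdot 10\right)^{2}} \cdot 101} = \frac{\left(-10388\right) \left(-24893\right)}{-32 + \frac{\left(6 \cdot 1\right)^{2}}{\left(1 + 6 \cdot 1 \cdot 10\right)^{2}} \cdot 101} = \frac{258588484}{-32 + \frac{6^{2}}{\left(1 + 6 \cdot 10\right)^{2}} \cdot 101} = \frac{258588484}{-32 + \frac{36}{\left(1 + 60\right)^{2}} \cdot 101} = \frac{258588484}{-32 + \frac{36}{3721} \cdot 101} = \frac{258588484}{-32 + \frac{3636}{3721}} = \frac{258588484}{- \frac{115436}{3721}} = 258588484 \left(- \frac{3721}{115436}\right) = - \frac{240551937241}{28859}$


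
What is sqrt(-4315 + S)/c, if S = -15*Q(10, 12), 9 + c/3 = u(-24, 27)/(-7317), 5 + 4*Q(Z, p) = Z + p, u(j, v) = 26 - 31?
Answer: -2439*I*sqrt(17515)/131696 ≈ -2.451*I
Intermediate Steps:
u(j, v) = -5
Q(Z, p) = -5/4 + Z/4 + p/4 (Q(Z, p) = -5/4 + (Z + p)/4 = -5/4 + (Z/4 + p/4) = -5/4 + Z/4 + p/4)
c = -65848/2439 (c = -27 + 3*(-5/(-7317)) = -27 + 3*(-5*(-1/7317)) = -27 + 3*(5/7317) = -27 + 5/2439 = -65848/2439 ≈ -26.998)
S = -255/4 (S = -15*(-5/4 + (1/4)*10 + (1/4)*12) = -15*(-5/4 + 5/2 + 3) = -15*17/4 = -255/4 ≈ -63.750)
sqrt(-4315 + S)/c = sqrt(-4315 - 255/4)/(-65848/2439) = sqrt(-17515/4)*(-2439/65848) = (I*sqrt(17515)/2)*(-2439/65848) = -2439*I*sqrt(17515)/131696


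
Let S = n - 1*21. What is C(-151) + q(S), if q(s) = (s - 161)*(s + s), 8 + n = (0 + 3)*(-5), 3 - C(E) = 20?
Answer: 18023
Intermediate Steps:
C(E) = -17 (C(E) = 3 - 1*20 = 3 - 20 = -17)
n = -23 (n = -8 + (0 + 3)*(-5) = -8 + 3*(-5) = -8 - 15 = -23)
S = -44 (S = -23 - 1*21 = -23 - 21 = -44)
q(s) = 2*s*(-161 + s) (q(s) = (-161 + s)*(2*s) = 2*s*(-161 + s))
C(-151) + q(S) = -17 + 2*(-44)*(-161 - 44) = -17 + 2*(-44)*(-205) = -17 + 18040 = 18023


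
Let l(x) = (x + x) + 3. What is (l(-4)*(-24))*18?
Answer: 2160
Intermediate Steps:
l(x) = 3 + 2*x (l(x) = 2*x + 3 = 3 + 2*x)
(l(-4)*(-24))*18 = ((3 + 2*(-4))*(-24))*18 = ((3 - 8)*(-24))*18 = -5*(-24)*18 = 120*18 = 2160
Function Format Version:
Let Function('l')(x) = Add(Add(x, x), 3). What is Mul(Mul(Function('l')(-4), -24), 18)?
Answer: 2160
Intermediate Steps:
Function('l')(x) = Add(3, Mul(2, x)) (Function('l')(x) = Add(Mul(2, x), 3) = Add(3, Mul(2, x)))
Mul(Mul(Function('l')(-4), -24), 18) = Mul(Mul(Add(3, Mul(2, -4)), -24), 18) = Mul(Mul(Add(3, -8), -24), 18) = Mul(Mul(-5, -24), 18) = Mul(120, 18) = 2160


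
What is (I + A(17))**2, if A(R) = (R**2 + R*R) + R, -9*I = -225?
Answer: 384400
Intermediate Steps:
I = 25 (I = -1/9*(-225) = 25)
A(R) = R + 2*R**2 (A(R) = (R**2 + R**2) + R = 2*R**2 + R = R + 2*R**2)
(I + A(17))**2 = (25 + 17*(1 + 2*17))**2 = (25 + 17*(1 + 34))**2 = (25 + 17*35)**2 = (25 + 595)**2 = 620**2 = 384400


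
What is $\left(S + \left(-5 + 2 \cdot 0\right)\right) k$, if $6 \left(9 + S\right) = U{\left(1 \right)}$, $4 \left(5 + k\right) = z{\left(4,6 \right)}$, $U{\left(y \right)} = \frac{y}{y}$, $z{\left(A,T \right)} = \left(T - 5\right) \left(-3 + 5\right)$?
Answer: $\frac{249}{4} \approx 62.25$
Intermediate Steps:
$z{\left(A,T \right)} = -10 + 2 T$ ($z{\left(A,T \right)} = \left(-5 + T\right) 2 = -10 + 2 T$)
$U{\left(y \right)} = 1$
$k = - \frac{9}{2}$ ($k = -5 + \frac{-10 + 2 \cdot 6}{4} = -5 + \frac{-10 + 12}{4} = -5 + \frac{1}{4} \cdot 2 = -5 + \frac{1}{2} = - \frac{9}{2} \approx -4.5$)
$S = - \frac{53}{6}$ ($S = -9 + \frac{1}{6} \cdot 1 = -9 + \frac{1}{6} = - \frac{53}{6} \approx -8.8333$)
$\left(S + \left(-5 + 2 \cdot 0\right)\right) k = \left(- \frac{53}{6} + \left(-5 + 2 \cdot 0\right)\right) \left(- \frac{9}{2}\right) = \left(- \frac{53}{6} + \left(-5 + 0\right)\right) \left(- \frac{9}{2}\right) = \left(- \frac{53}{6} - 5\right) \left(- \frac{9}{2}\right) = \left(- \frac{83}{6}\right) \left(- \frac{9}{2}\right) = \frac{249}{4}$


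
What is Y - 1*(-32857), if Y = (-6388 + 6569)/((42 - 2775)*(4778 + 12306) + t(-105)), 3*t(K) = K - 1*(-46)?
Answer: 4602338310632/140071775 ≈ 32857.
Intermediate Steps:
t(K) = 46/3 + K/3 (t(K) = (K - 1*(-46))/3 = (K + 46)/3 = (46 + K)/3 = 46/3 + K/3)
Y = -543/140071775 (Y = (-6388 + 6569)/((42 - 2775)*(4778 + 12306) + (46/3 + (1/3)*(-105))) = 181/(-2733*17084 + (46/3 - 35)) = 181/(-46690572 - 59/3) = 181/(-140071775/3) = 181*(-3/140071775) = -543/140071775 ≈ -3.8766e-6)
Y - 1*(-32857) = -543/140071775 - 1*(-32857) = -543/140071775 + 32857 = 4602338310632/140071775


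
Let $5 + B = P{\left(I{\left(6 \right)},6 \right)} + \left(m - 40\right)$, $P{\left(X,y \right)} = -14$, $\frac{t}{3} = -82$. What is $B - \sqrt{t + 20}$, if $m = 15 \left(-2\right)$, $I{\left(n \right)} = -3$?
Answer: $-89 - i \sqrt{226} \approx -89.0 - 15.033 i$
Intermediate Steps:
$m = -30$
$t = -246$ ($t = 3 \left(-82\right) = -246$)
$B = -89$ ($B = -5 - 84 = -89$)
$B - \sqrt{t + 20} = -89 - \sqrt{-246 + 20} = -89 - \sqrt{-226} = -89 - i \sqrt{226}$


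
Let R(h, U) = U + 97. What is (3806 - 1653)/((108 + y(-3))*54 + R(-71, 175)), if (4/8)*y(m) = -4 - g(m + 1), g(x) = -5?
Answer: 2153/6212 ≈ 0.34659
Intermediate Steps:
R(h, U) = 97 + U
y(m) = 2 (y(m) = 2*(-4 - 1*(-5)) = 2*(-4 + 5) = 2*1 = 2)
(3806 - 1653)/((108 + y(-3))*54 + R(-71, 175)) = (3806 - 1653)/((108 + 2)*54 + (97 + 175)) = 2153/(110*54 + 272) = 2153/(5940 + 272) = 2153/6212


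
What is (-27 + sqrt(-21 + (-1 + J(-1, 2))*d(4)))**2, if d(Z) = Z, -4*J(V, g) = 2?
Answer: 702 - 162*I*sqrt(3) ≈ 702.0 - 280.59*I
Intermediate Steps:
J(V, g) = -1/2 (J(V, g) = -1/4*2 = -1/2)
(-27 + sqrt(-21 + (-1 + J(-1, 2))*d(4)))**2 = (-27 + sqrt(-21 + (-1 - 1/2)*4))**2 = (-27 + sqrt(-21 - 3/2*4))**2 = (-27 + sqrt(-21 - 6))**2 = (-27 + sqrt(-27))**2 = (-27 + 3*I*sqrt(3))**2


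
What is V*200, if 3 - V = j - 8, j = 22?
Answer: -2200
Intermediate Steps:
V = -11 (V = 3 - (22 - 8) = 3 - 1*14 = 3 - 14 = -11)
V*200 = -11*200 = -2200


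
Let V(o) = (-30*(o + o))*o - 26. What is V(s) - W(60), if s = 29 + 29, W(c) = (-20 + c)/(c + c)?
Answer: -605599/3 ≈ -2.0187e+5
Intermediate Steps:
W(c) = (-20 + c)/(2*c) (W(c) = (-20 + c)/((2*c)) = (-20 + c)*(1/(2*c)) = (-20 + c)/(2*c))
s = 58
V(o) = -26 - 60*o² (V(o) = (-60*o)*o - 26 = -60*o² - 26 = -26 - 60*o²)
V(s) - W(60) = (-26 - 60*58²) - (-20 + 60)/(2*60) = (-26 - 60*3364) - 40/(2*60) = (-26 - 201840) - 1*⅓ = -201866 - ⅓ = -605599/3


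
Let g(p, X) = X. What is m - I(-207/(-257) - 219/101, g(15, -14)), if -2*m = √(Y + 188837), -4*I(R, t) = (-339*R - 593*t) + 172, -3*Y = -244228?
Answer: 115976041/51914 - √2432217/6 ≈ 1974.1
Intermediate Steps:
Y = 244228/3 (Y = -⅓*(-244228) = 244228/3 ≈ 81409.)
I(R, t) = -43 + 339*R/4 + 593*t/4 (I(R, t) = -((-339*R - 593*t) + 172)/4 = -((-593*t - 339*R) + 172)/4 = -(172 - 593*t - 339*R)/4 = -43 + 339*R/4 + 593*t/4)
m = -√2432217/6 (m = -√(244228/3 + 188837)/2 = -√2432217/6 ≈ -259.93)
m - I(-207/(-257) - 219/101, g(15, -14)) = -√2432217/6 - (-43 + 339*(-207/(-257) - 219/101)/4 + (593/4)*(-14)) = -√2432217/6 - (-43 + 339*(-207*(-1/257) - 219*1/101)/4 - 4151/2) = -√2432217/6 - (-43 + 339*(207/257 - 219/101)/4 - 4151/2) = -√2432217/6 - (-43 + (339/4)*(-35376/25957) - 4151/2) = -√2432217/6 - (-43 - 2998116/25957 - 4151/2) = -√2432217/6 - 1*(-115976041/51914) = -√2432217/6 + 115976041/51914 = 115976041/51914 - √2432217/6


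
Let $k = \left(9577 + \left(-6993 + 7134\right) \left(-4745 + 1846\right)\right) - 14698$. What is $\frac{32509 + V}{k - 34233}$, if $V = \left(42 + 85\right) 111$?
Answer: $- \frac{46606}{448113} \approx -0.104$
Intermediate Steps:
$V = 14097$ ($V = 127 \cdot 111 = 14097$)
$k = -413880$ ($k = \left(9577 + 141 \left(-2899\right)\right) - 14698 = \left(9577 - 408759\right) - 14698 = -399182 - 14698 = -413880$)
$\frac{32509 + V}{k - 34233} = \frac{32509 + 14097}{-413880 - 34233} = \frac{46606}{-448113} = 46606 \left(- \frac{1}{448113}\right) = - \frac{46606}{448113}$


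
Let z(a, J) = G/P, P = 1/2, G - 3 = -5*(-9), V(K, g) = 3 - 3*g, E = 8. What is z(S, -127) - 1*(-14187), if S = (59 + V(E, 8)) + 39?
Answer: 14283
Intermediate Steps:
S = 77 (S = (59 + (3 - 3*8)) + 39 = (59 + (3 - 24)) + 39 = (59 - 21) + 39 = 38 + 39 = 77)
G = 48 (G = 3 - 5*(-9) = 3 + 45 = 48)
P = 1/2 ≈ 0.50000
z(a, J) = 96 (z(a, J) = 48/(1/2) = 48*2 = 96)
z(S, -127) - 1*(-14187) = 96 - 1*(-14187) = 96 + 14187 = 14283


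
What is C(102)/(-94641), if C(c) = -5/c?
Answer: 5/9653382 ≈ 5.1795e-7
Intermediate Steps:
C(102)/(-94641) = -5/102/(-94641) = -5*1/102*(-1/94641) = -5/102*(-1/94641) = 5/9653382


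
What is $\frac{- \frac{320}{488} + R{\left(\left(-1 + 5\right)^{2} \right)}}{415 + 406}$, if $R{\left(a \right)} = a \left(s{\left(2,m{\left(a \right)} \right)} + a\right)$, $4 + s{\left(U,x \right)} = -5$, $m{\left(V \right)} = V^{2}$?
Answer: $\frac{6792}{50081} \approx 0.13562$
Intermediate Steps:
$s{\left(U,x \right)} = -9$ ($s{\left(U,x \right)} = -4 - 5 = -9$)
$R{\left(a \right)} = a \left(-9 + a\right)$
$\frac{- \frac{320}{488} + R{\left(\left(-1 + 5\right)^{2} \right)}}{415 + 406} = \frac{- \frac{320}{488} + \left(-1 + 5\right)^{2} \left(-9 + \left(-1 + 5\right)^{2}\right)}{415 + 406} = \frac{\left(-320\right) \frac{1}{488} + 4^{2} \left(-9 + 4^{2}\right)}{821} = \left(- \frac{40}{61} + 16 \left(-9 + 16\right)\right) \frac{1}{821} = \left(- \frac{40}{61} + 16 \cdot 7\right) \frac{1}{821} = \left(- \frac{40}{61} + 112\right) \frac{1}{821} = \frac{6792}{61} \cdot \frac{1}{821} = \frac{6792}{50081}$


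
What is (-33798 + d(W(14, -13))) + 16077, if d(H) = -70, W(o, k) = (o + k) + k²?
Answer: -17791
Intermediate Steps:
W(o, k) = k + o + k² (W(o, k) = (k + o) + k² = k + o + k²)
(-33798 + d(W(14, -13))) + 16077 = (-33798 - 70) + 16077 = -33868 + 16077 = -17791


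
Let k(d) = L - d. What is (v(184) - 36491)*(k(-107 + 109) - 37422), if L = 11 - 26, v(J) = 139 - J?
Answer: 1367871304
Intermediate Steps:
L = -15
k(d) = -15 - d
(v(184) - 36491)*(k(-107 + 109) - 37422) = ((139 - 1*184) - 36491)*((-15 - (-107 + 109)) - 37422) = ((139 - 184) - 36491)*((-15 - 1*2) - 37422) = (-45 - 36491)*((-15 - 2) - 37422) = -36536*(-17 - 37422) = -36536*(-37439) = 1367871304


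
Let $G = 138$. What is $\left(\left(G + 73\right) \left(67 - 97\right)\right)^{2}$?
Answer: $40068900$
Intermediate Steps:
$\left(\left(G + 73\right) \left(67 - 97\right)\right)^{2} = \left(\left(138 + 73\right) \left(67 - 97\right)\right)^{2} = \left(211 \left(-30\right)\right)^{2} = \left(-6330\right)^{2} = 40068900$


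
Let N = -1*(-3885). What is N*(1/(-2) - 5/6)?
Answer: -5180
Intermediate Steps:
N = 3885
N*(1/(-2) - 5/6) = 3885*(1/(-2) - 5/6) = 3885*(1*(-1/2) - 5*1/6) = 3885*(-1/2 - 5/6) = 3885*(-4/3) = -5180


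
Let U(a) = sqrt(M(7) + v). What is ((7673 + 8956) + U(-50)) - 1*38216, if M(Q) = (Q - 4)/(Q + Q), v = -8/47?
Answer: -21587 + sqrt(19082)/658 ≈ -21587.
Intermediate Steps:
v = -8/47 (v = -8*1/47 = -8/47 ≈ -0.17021)
M(Q) = (-4 + Q)/(2*Q) (M(Q) = (-4 + Q)/((2*Q)) = (-4 + Q)*(1/(2*Q)) = (-4 + Q)/(2*Q))
U(a) = sqrt(19082)/658 (U(a) = sqrt((1/2)*(-4 + 7)/7 - 8/47) = sqrt((1/2)*(1/7)*3 - 8/47) = sqrt(3/14 - 8/47) = sqrt(29/658) = sqrt(19082)/658)
((7673 + 8956) + U(-50)) - 1*38216 = ((7673 + 8956) + sqrt(19082)/658) - 1*38216 = (16629 + sqrt(19082)/658) - 38216 = -21587 + sqrt(19082)/658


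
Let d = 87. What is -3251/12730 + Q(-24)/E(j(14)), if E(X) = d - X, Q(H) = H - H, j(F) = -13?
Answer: -3251/12730 ≈ -0.25538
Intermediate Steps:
Q(H) = 0
E(X) = 87 - X
-3251/12730 + Q(-24)/E(j(14)) = -3251/12730 + 0/(87 - 1*(-13)) = -3251*1/12730 + 0/(87 + 13) = -3251/12730 + 0/100 = -3251/12730 + 0*(1/100) = -3251/12730 + 0 = -3251/12730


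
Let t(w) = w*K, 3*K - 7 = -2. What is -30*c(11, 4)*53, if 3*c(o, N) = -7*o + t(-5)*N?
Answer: 175430/3 ≈ 58477.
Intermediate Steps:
K = 5/3 (K = 7/3 + (1/3)*(-2) = 7/3 - 2/3 = 5/3 ≈ 1.6667)
t(w) = 5*w/3 (t(w) = w*(5/3) = 5*w/3)
c(o, N) = -25*N/9 - 7*o/3 (c(o, N) = (-7*o + ((5/3)*(-5))*N)/3 = (-7*o - 25*N/3)/3 = -25*N/9 - 7*o/3)
-30*c(11, 4)*53 = -30*(-25/9*4 - 7/3*11)*53 = -30*(-100/9 - 77/3)*53 = -30*(-331/9)*53 = (3310/3)*53 = 175430/3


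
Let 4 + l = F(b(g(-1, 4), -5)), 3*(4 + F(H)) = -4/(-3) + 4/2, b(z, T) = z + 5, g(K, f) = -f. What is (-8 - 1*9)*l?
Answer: 1054/9 ≈ 117.11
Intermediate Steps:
b(z, T) = 5 + z
F(H) = -26/9 (F(H) = -4 + (-4/(-3) + 4/2)/3 = -4 + (-4*(-⅓) + 4*(½))/3 = -4 + (4/3 + 2)/3 = -4 + (⅓)*(10/3) = -4 + 10/9 = -26/9)
l = -62/9 (l = -4 - 26/9 = -62/9 ≈ -6.8889)
(-8 - 1*9)*l = (-8 - 1*9)*(-62/9) = (-8 - 9)*(-62/9) = -17*(-62/9) = 1054/9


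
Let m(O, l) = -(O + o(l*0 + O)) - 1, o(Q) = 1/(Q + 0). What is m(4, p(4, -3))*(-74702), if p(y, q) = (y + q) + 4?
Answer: 784371/2 ≈ 3.9219e+5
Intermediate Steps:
o(Q) = 1/Q
p(y, q) = 4 + q + y (p(y, q) = (q + y) + 4 = 4 + q + y)
m(O, l) = -1 - O - 1/O (m(O, l) = -(O + 1/(l*0 + O)) - 1 = -(O + 1/(0 + O)) - 1 = -(O + 1/O) - 1 = (-O - 1/O) - 1 = -1 - O - 1/O)
m(4, p(4, -3))*(-74702) = (-1 - 1*4 - 1/4)*(-74702) = (-1 - 4 - 1*¼)*(-74702) = (-1 - 4 - ¼)*(-74702) = -21/4*(-74702) = 784371/2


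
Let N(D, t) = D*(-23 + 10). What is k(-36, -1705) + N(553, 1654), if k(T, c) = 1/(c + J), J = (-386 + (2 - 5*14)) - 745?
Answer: -20876857/2904 ≈ -7189.0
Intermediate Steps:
J = -1199 (J = (-386 + (2 - 70)) - 745 = (-386 - 68) - 745 = -454 - 745 = -1199)
N(D, t) = -13*D (N(D, t) = D*(-13) = -13*D)
k(T, c) = 1/(-1199 + c) (k(T, c) = 1/(c - 1199) = 1/(-1199 + c))
k(-36, -1705) + N(553, 1654) = 1/(-1199 - 1705) - 13*553 = 1/(-2904) - 7189 = -1/2904 - 7189 = -20876857/2904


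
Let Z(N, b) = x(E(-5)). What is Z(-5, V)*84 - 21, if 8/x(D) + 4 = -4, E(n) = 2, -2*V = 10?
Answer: -105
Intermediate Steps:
V = -5 (V = -½*10 = -5)
x(D) = -1 (x(D) = 8/(-4 - 4) = 8/(-8) = 8*(-⅛) = -1)
Z(N, b) = -1
Z(-5, V)*84 - 21 = -1*84 - 21 = -84 - 21 = -105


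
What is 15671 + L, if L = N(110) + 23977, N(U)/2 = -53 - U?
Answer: 39322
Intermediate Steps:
N(U) = -106 - 2*U (N(U) = 2*(-53 - U) = -106 - 2*U)
L = 23651 (L = (-106 - 2*110) + 23977 = (-106 - 220) + 23977 = -326 + 23977 = 23651)
15671 + L = 15671 + 23651 = 39322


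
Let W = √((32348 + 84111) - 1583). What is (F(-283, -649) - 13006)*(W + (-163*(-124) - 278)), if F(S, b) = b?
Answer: -272198770 - 81930*√3191 ≈ -2.7683e+8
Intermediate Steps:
W = 6*√3191 (W = √(116459 - 1583) = √114876 = 6*√3191 ≈ 338.93)
(F(-283, -649) - 13006)*(W + (-163*(-124) - 278)) = (-649 - 13006)*(6*√3191 + (-163*(-124) - 278)) = -13655*(6*√3191 + (20212 - 278)) = -13655*(6*√3191 + 19934) = -13655*(19934 + 6*√3191) = -272198770 - 81930*√3191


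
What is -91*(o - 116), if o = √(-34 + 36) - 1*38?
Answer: 14014 - 91*√2 ≈ 13885.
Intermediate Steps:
o = -38 + √2 (o = √2 - 38 = -38 + √2 ≈ -36.586)
-91*(o - 116) = -91*((-38 + √2) - 116) = -91*(-154 + √2) = 14014 - 91*√2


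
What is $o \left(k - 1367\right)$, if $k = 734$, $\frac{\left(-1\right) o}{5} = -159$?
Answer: $-503235$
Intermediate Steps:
$o = 795$ ($o = \left(-5\right) \left(-159\right) = 795$)
$o \left(k - 1367\right) = 795 \left(734 - 1367\right) = 795 \left(-633\right) = -503235$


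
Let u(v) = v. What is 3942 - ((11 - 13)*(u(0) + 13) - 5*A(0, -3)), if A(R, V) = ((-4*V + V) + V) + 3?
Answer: 4013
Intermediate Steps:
A(R, V) = 3 - 2*V (A(R, V) = (-3*V + V) + 3 = -2*V + 3 = 3 - 2*V)
3942 - ((11 - 13)*(u(0) + 13) - 5*A(0, -3)) = 3942 - ((11 - 13)*(0 + 13) - 5*(3 - 2*(-3))) = 3942 - (-2*13 - 5*(3 + 6)) = 3942 - (-26 - 5*9) = 3942 - (-26 - 45) = 3942 - 1*(-71) = 3942 + 71 = 4013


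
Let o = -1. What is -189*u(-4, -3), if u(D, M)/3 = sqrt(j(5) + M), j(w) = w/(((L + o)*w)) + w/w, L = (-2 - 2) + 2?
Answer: -189*I*sqrt(21) ≈ -866.11*I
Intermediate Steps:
L = -2 (L = -4 + 2 = -2)
j(w) = 2/3 (j(w) = w/(((-2 - 1)*w)) + w/w = w/((-3*w)) + 1 = w*(-1/(3*w)) + 1 = -1/3 + 1 = 2/3)
u(D, M) = 3*sqrt(2/3 + M)
-189*u(-4, -3) = -189*sqrt(6 + 9*(-3)) = -189*sqrt(6 - 27) = -189*I*sqrt(21)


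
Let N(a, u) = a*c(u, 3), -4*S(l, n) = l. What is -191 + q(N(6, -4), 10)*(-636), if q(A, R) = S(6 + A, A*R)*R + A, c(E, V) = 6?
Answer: 43693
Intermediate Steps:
S(l, n) = -l/4
N(a, u) = 6*a (N(a, u) = a*6 = 6*a)
q(A, R) = A + R*(-3/2 - A/4) (q(A, R) = (-(6 + A)/4)*R + A = (-3/2 - A/4)*R + A = R*(-3/2 - A/4) + A = A + R*(-3/2 - A/4))
-191 + q(N(6, -4), 10)*(-636) = -191 + (6*6 - ¼*10*(6 + 6*6))*(-636) = -191 + (36 - ¼*10*(6 + 36))*(-636) = -191 + (36 - ¼*10*42)*(-636) = -191 + (36 - 105)*(-636) = -191 - 69*(-636) = -191 + 43884 = 43693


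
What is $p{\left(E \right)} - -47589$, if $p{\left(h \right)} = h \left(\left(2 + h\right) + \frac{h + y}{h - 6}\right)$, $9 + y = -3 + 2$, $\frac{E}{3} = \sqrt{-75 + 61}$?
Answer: $\frac{47441 \sqrt{14} + 95052 i}{\sqrt{14} + 2 i} \approx 47460.0 + 35.338 i$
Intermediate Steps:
$E = 3 i \sqrt{14}$ ($E = 3 \sqrt{-75 + 61} = 3 \sqrt{-14} = 3 i \sqrt{14} \approx 11.225 i$)
$y = -10$ ($y = -9 + \left(-3 + 2\right) = -9 - 1 = -10$)
$p{\left(h \right)} = h \left(2 + h + \frac{-10 + h}{-6 + h}\right)$ ($p{\left(h \right)} = h \left(\left(2 + h\right) + \frac{h - 10}{h - 6}\right) = h \left(\left(2 + h\right) + \frac{-10 + h}{-6 + h}\right) = h \left(2 + h + \frac{-10 + h}{-6 + h}\right)$)
$p{\left(E \right)} - -47589 = \frac{3 i \sqrt{14} \left(-22 + \left(3 i \sqrt{14}\right)^{2} - 3 \cdot 3 i \sqrt{14}\right)}{-6 + 3 i \sqrt{14}} - -47589 = \frac{3 i \sqrt{14} \left(-22 - 126 - 9 i \sqrt{14}\right)}{-6 + 3 i \sqrt{14}} + 47589 = \frac{3 i \sqrt{14} \left(-148 - 9 i \sqrt{14}\right)}{-6 + 3 i \sqrt{14}} + 47589 = 47589 + \frac{3 i \sqrt{14} \left(-148 - 9 i \sqrt{14}\right)}{-6 + 3 i \sqrt{14}}$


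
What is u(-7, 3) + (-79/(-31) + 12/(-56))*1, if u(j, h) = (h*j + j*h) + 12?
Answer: -12007/434 ≈ -27.666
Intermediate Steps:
u(j, h) = 12 + 2*h*j (u(j, h) = (h*j + h*j) + 12 = 2*h*j + 12 = 12 + 2*h*j)
u(-7, 3) + (-79/(-31) + 12/(-56))*1 = (12 + 2*3*(-7)) + (-79/(-31) + 12/(-56))*1 = (12 - 42) + (-79*(-1/31) + 12*(-1/56))*1 = -30 + (79/31 - 3/14)*1 = -30 + (1013/434)*1 = -30 + 1013/434 = -12007/434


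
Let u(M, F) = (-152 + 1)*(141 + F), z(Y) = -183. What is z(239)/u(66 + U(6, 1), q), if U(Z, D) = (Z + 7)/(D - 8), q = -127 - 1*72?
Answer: -183/8758 ≈ -0.020895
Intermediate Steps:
q = -199 (q = -127 - 72 = -199)
U(Z, D) = (7 + Z)/(-8 + D)
u(M, F) = -21291 - 151*F (u(M, F) = -151*(141 + F) = -21291 - 151*F)
z(239)/u(66 + U(6, 1), q) = -183/(-21291 - 151*(-199)) = -183/(-21291 + 30049) = -183/8758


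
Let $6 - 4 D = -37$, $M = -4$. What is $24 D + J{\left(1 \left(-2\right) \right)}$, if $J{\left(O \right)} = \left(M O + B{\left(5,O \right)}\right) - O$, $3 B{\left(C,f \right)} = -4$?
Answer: $\frac{800}{3} \approx 266.67$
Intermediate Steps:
$B{\left(C,f \right)} = - \frac{4}{3}$ ($B{\left(C,f \right)} = \frac{1}{3} \left(-4\right) = - \frac{4}{3}$)
$D = \frac{43}{4}$ ($D = \frac{3}{2} - - \frac{37}{4} = \frac{3}{2} + \frac{37}{4} = \frac{43}{4} \approx 10.75$)
$J{\left(O \right)} = - \frac{4}{3} - 5 O$ ($J{\left(O \right)} = \left(- 4 O - \frac{4}{3}\right) - O = \left(- \frac{4}{3} - 4 O\right) - O = - \frac{4}{3} - 5 O$)
$24 D + J{\left(1 \left(-2\right) \right)} = 24 \cdot \frac{43}{4} - \left(\frac{4}{3} + 5 \cdot 1 \left(-2\right)\right) = 258 - - \frac{26}{3} = 258 + \left(- \frac{4}{3} + 10\right) = 258 + \frac{26}{3} = \frac{800}{3}$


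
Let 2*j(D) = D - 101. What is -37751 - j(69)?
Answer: -37735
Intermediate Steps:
j(D) = -101/2 + D/2 (j(D) = (D - 101)/2 = (-101 + D)/2 = -101/2 + D/2)
-37751 - j(69) = -37751 - (-101/2 + (1/2)*69) = -37751 - (-101/2 + 69/2) = -37751 - 1*(-16) = -37751 + 16 = -37735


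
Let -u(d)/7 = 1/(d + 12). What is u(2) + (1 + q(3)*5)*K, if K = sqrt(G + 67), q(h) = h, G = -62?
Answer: -1/2 + 16*sqrt(5) ≈ 35.277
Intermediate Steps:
u(d) = -7/(12 + d) (u(d) = -7/(d + 12) = -7/(12 + d))
K = sqrt(5) (K = sqrt(-62 + 67) = sqrt(5) ≈ 2.2361)
u(2) + (1 + q(3)*5)*K = -7/(12 + 2) + (1 + 3*5)*sqrt(5) = -7/14 + (1 + 15)*sqrt(5) = -7*1/14 + 16*sqrt(5) = -1/2 + 16*sqrt(5)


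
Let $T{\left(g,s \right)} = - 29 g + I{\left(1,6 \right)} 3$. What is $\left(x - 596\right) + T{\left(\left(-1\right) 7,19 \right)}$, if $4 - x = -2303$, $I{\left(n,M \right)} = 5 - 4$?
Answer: $1917$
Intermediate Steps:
$I{\left(n,M \right)} = 1$ ($I{\left(n,M \right)} = 5 - 4 = 1$)
$x = 2307$ ($x = 4 - -2303 = 4 + 2303 = 2307$)
$T{\left(g,s \right)} = 3 - 29 g$ ($T{\left(g,s \right)} = - 29 g + 1 \cdot 3 = - 29 g + 3 = 3 - 29 g$)
$\left(x - 596\right) + T{\left(\left(-1\right) 7,19 \right)} = \left(2307 - 596\right) - \left(-3 + 29 \left(\left(-1\right) 7\right)\right) = 1711 + \left(3 - -203\right) = 1711 + \left(3 + 203\right) = 1711 + 206 = 1917$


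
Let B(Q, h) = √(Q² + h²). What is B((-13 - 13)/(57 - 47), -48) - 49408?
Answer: -49408 + √57769/5 ≈ -49360.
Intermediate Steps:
B((-13 - 13)/(57 - 47), -48) - 49408 = √(((-13 - 13)/(57 - 47))² + (-48)²) - 49408 = √((-26/10)² + 2304) - 49408 = √((-26*⅒)² + 2304) - 49408 = √((-13/5)² + 2304) - 49408 = √(169/25 + 2304) - 49408 = √(57769/25) - 49408 = √57769/5 - 49408 = -49408 + √57769/5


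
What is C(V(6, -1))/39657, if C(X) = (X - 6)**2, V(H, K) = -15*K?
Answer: 27/13219 ≈ 0.0020425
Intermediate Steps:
C(X) = (-6 + X)**2
C(V(6, -1))/39657 = (-6 - 15*(-1))**2/39657 = (-6 + 15)**2*(1/39657) = 9**2*(1/39657) = 81*(1/39657) = 27/13219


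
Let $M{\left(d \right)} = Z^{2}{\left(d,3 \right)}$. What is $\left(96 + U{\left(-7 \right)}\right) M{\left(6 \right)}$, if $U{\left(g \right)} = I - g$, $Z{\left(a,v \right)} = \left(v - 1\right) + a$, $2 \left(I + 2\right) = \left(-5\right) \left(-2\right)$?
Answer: $6784$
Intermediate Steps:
$I = 3$ ($I = -2 + \frac{\left(-5\right) \left(-2\right)}{2} = -2 + \frac{1}{2} \cdot 10 = -2 + 5 = 3$)
$Z{\left(a,v \right)} = -1 + a + v$ ($Z{\left(a,v \right)} = \left(-1 + v\right) + a = -1 + a + v$)
$M{\left(d \right)} = \left(2 + d\right)^{2}$ ($M{\left(d \right)} = \left(-1 + d + 3\right)^{2} = \left(2 + d\right)^{2}$)
$U{\left(g \right)} = 3 - g$
$\left(96 + U{\left(-7 \right)}\right) M{\left(6 \right)} = \left(96 + \left(3 - -7\right)\right) \left(2 + 6\right)^{2} = \left(96 + \left(3 + 7\right)\right) 8^{2} = \left(96 + 10\right) 64 = 106 \cdot 64 = 6784$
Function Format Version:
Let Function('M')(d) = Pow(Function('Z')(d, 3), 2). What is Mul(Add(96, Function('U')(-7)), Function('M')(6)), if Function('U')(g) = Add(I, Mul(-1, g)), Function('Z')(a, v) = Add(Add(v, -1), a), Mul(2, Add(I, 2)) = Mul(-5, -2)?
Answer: 6784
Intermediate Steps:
I = 3 (I = Add(-2, Mul(Rational(1, 2), Mul(-5, -2))) = Add(-2, Mul(Rational(1, 2), 10)) = Add(-2, 5) = 3)
Function('Z')(a, v) = Add(-1, a, v) (Function('Z')(a, v) = Add(Add(-1, v), a) = Add(-1, a, v))
Function('M')(d) = Pow(Add(2, d), 2) (Function('M')(d) = Pow(Add(-1, d, 3), 2) = Pow(Add(2, d), 2))
Function('U')(g) = Add(3, Mul(-1, g))
Mul(Add(96, Function('U')(-7)), Function('M')(6)) = Mul(Add(96, Add(3, Mul(-1, -7))), Pow(Add(2, 6), 2)) = Mul(Add(96, Add(3, 7)), Pow(8, 2)) = Mul(Add(96, 10), 64) = Mul(106, 64) = 6784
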